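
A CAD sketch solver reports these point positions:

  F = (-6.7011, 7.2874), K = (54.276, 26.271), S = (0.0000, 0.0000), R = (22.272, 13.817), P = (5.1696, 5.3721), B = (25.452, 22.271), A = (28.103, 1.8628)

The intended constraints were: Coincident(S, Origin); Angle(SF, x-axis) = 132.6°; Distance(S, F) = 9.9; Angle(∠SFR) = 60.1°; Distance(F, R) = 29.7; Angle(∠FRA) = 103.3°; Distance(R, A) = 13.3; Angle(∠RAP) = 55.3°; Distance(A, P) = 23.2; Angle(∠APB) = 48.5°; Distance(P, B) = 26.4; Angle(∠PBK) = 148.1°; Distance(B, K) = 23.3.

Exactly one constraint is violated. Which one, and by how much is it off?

Distance(B, K) = 23.3 — off by 5.80.

S = (0.00, 0.00) ✓; SF at 132.6° ✓; |SF| = 9.900 ✓; ∠SFR = 60.10° ✓; |FR| = 29.70 ✓; ∠FRA = 103.3° ✓; |RA| = 13.30 ✓; ∠RAP = 55.30° ✓; |AP| = 23.20 ✓; ∠APB = 48.50° ✓; |PB| = 26.40 ✓; ∠PBK = 148.1° ✓; |BK| = 29.10 ✗.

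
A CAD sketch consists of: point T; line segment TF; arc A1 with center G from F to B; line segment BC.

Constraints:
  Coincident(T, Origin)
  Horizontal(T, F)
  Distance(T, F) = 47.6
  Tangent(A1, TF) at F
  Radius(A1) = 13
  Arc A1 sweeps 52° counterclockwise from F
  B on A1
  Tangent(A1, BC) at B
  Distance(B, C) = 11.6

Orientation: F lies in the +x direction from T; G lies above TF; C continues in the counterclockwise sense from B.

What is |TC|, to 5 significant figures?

66.506

On A1, F sits at bearing -90° from G; a 52° counterclockwise sweep puts B at bearing -38°, so B = G + 13.0·(cos -38°, sin -38°) = (57.844, 4.9964). Since A1 is tangent to BC there, GB ⟂ BC, so BC runs along (−sin -38°, cos -38°); with |BC| = 11.6, C = (64.986, 14.137). Then |TC| = |C − T| = 66.506.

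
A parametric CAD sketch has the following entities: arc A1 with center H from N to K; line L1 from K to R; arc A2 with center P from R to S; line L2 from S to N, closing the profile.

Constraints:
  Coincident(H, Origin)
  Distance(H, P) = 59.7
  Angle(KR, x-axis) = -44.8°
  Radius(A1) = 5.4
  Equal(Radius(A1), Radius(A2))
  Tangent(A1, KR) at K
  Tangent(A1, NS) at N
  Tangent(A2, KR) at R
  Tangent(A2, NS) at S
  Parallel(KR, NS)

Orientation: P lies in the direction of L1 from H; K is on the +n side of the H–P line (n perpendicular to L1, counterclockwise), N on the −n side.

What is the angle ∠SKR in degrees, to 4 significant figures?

10.25°

The slot axis is L1's direction at -44.8°, so u = (cos -44.8°, sin -44.8°) = (0.7096, -0.7046) and n = (−sin -44.8°, cos -44.8°) = (0.7046, 0.7096). H is at the origin and P lies 59.7 along u from H, so P = 59.7·u = (42.36, -42.07). Tangency of A1 to both parallel lines with radius 5.4 puts K and N at H ± 5.4·n: K = (3.805, 3.832), N = (-3.805, -3.832). Equal radii place R and S the same way about P: R = P + 5.4·n = (46.17, -38.23), S = P − 5.4·n = (38.56, -45.90). Then cos ∠SKR = KS·KR / (|KS||KR|), giving 10.25°.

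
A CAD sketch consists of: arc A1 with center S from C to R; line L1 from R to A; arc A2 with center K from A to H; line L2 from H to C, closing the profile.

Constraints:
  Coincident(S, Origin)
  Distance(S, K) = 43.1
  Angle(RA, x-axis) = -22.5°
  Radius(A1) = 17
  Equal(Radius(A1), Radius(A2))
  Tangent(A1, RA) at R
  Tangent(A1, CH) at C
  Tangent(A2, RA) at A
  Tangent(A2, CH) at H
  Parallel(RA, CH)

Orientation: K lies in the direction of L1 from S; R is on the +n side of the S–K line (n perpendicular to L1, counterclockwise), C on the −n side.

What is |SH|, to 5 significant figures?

46.332

The slot axis is L1's direction at -22.5°, so u = (cos -22.5°, sin -22.5°) = (0.92388, -0.38268) and n = (−sin -22.5°, cos -22.5°) = (0.38268, 0.92388). S is at the origin and K lies 43.1 along u from S, so K = 43.1·u = (39.819, -16.494). Tangency of A1 to both parallel lines with radius 17.0 puts R and C at S ± 17.0·n: R = (6.5056, 15.706), C = (-6.5056, -15.706). Equal radii place A and H the same way about K: A = K + 17.0·n = (46.325, -0.78770), H = K − 17.0·n = (33.314, -32.200). Then |SH| = |H − S| = 46.332.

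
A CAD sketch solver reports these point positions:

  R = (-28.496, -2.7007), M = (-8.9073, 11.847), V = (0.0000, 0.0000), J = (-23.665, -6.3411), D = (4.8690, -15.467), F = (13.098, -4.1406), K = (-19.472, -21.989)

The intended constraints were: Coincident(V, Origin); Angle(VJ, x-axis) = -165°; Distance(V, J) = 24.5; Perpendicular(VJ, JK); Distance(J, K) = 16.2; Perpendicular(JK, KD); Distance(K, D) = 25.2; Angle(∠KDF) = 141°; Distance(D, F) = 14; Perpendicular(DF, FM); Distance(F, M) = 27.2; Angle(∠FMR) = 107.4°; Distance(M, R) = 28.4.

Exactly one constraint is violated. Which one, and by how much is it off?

Distance(M, R) = 28.4 — off by 4.00.

V = (0.00, 0.00) ✓; VJ at -165.0° ✓; |VJ| = 24.50 ✓; ∠(VJ, JK) = 90.00° ✓; |JK| = 16.20 ✓; ∠(JK, KD) = 90.00° ✓; |KD| = 25.20 ✓; ∠KDF = 141.0° ✓; |DF| = 14.00 ✓; ∠(DF, FM) = 90.00° ✓; |FM| = 27.20 ✓; ∠FMR = 107.4° ✓; |MR| = 24.40 ✗.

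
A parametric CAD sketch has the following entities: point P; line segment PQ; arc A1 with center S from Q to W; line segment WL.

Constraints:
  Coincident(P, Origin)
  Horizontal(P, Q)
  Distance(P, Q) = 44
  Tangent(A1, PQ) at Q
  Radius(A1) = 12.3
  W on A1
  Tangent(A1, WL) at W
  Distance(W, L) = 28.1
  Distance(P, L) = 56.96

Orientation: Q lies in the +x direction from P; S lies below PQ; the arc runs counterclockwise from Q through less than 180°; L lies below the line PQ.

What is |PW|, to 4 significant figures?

35.31

Checks: |SW| = 12.30 ✓; ∠(SW, WL) = 90.00° ✓; |WL| = 28.10 ✓; |PL| = 56.96 ✓.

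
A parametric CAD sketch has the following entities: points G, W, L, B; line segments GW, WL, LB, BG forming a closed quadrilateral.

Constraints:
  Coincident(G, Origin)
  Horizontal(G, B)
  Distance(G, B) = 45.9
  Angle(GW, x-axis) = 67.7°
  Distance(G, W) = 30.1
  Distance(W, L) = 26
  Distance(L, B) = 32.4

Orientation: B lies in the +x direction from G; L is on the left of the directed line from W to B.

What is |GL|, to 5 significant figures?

48.561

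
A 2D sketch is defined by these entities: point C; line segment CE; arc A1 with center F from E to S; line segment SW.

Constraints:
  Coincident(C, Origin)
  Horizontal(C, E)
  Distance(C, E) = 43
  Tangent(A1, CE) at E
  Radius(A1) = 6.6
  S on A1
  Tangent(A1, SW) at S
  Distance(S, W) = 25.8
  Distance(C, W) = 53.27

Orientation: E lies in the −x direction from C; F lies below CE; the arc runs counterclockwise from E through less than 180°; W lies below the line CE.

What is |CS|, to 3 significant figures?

50.0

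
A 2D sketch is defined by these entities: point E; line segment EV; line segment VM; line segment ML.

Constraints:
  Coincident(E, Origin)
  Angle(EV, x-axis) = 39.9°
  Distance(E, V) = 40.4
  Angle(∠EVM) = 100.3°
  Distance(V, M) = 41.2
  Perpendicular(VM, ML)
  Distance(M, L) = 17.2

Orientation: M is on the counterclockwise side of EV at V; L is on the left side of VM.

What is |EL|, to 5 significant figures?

53.416

∠EVM = 100.3°, so VM runs at 39.9° + (180° − 100.3°) = 119.60° from the x-axis; with |VM| = 41.2, M = V + 41.2·(cos 119.60°, sin 119.60°) = (10.643, 61.738). VM is perpendicular to ML; with |ML| = 17.2 on the left of VM, L = M + 17.2·(-0.86949, -0.49394) = (-4.3122, 53.242). Then |EL| = |L − E| = 53.416.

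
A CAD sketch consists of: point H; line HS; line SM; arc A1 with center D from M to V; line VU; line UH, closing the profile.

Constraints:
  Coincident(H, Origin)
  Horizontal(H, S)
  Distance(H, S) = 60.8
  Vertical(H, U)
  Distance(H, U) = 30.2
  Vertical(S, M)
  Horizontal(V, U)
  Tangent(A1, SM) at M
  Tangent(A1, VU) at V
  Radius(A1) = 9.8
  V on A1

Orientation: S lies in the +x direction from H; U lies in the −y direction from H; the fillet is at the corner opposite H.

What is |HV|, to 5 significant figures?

59.271

H is at the origin; H and S share the same y with |HS| = 60.8 and S on the +x side, so S = (60.800, 0.0000). H and U share the same x with |HU| = 30.2 and U on the −y side, so U = (0.0000, -30.200). The virtual corner opposite H is at (60.800, -30.200). A1 meets SM tangentially, so DM is at right angles to SM and since A1 is tangent to VU there, DV ⟂ VU, with radius 9.8, so the center D sits 9.8 in from both sides at D = (51.000, -20.400). That places the tangent points at M = (60.800, -20.400) on SM and V = (51.000, -30.200) on VU. Then |HV| = |V − H| = 59.271.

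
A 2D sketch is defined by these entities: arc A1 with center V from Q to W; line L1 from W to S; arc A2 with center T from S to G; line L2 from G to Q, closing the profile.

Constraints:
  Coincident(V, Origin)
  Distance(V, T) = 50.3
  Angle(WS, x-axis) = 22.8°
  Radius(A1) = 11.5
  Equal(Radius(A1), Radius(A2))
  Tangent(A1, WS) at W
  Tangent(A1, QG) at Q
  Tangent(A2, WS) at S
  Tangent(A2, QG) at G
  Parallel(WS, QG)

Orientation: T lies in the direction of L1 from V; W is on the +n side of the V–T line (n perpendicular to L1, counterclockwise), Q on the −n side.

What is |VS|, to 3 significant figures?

51.6

The slot axis is L1's direction at 22.8°, so u = (cos 22.8°, sin 22.8°) = (0.922, 0.388) and n = (−sin 22.8°, cos 22.8°) = (-0.388, 0.922). V is at the origin and T lies 50.3 along u from V, so T = 50.3·u = (46.4, 19.5). Tangency of A1 to both parallel lines with radius 11.5 puts W and Q at V ± 11.5·n: W = (-4.46, 10.6), Q = (4.46, -10.6). Equal radii place S and G the same way about T: S = T + 11.5·n = (41.9, 30.1), G = T − 11.5·n = (50.8, 8.89). Then |VS| = |S − V| = 51.6.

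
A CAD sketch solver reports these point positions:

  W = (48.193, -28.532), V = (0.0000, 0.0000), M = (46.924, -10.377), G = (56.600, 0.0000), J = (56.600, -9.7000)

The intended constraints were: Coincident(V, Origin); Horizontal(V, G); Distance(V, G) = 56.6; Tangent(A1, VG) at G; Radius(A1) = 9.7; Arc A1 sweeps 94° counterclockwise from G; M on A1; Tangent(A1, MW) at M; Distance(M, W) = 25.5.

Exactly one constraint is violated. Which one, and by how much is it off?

Distance(M, W) = 25.5 — off by 7.30.

V = (0.00, 0.00) ✓; V.y = 0.00, G.y = 0.00 ✓; |VG| = 56.60 ✓; ∠(JG, GV) = 90.00° ✓; |JG| = 9.700 ✓; bearing(J→M) − bearing(J→G) = 94.00° ✓; |JM| = 9.700 ✓; ∠(JM, MW) = 90.00° ✓; |MW| = 18.20 ✗.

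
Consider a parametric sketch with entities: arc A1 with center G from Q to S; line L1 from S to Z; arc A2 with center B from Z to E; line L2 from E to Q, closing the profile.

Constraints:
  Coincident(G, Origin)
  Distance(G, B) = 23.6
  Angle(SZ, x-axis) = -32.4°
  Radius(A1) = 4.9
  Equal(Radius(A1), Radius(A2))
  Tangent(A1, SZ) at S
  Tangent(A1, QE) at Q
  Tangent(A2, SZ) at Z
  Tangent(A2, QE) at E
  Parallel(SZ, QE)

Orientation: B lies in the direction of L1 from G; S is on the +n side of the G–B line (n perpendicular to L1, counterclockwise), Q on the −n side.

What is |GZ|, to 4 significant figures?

24.10

The slot axis is L1's direction at -32.4°, so u = (cos -32.4°, sin -32.4°) = (0.8443, -0.5358) and n = (−sin -32.4°, cos -32.4°) = (0.5358, 0.8443). G is at the origin and B lies 23.6 along u from G, so B = 23.6·u = (19.93, -12.65). Tangency of A1 to both parallel lines with radius 4.9 puts S and Q at G ± 4.9·n: S = (2.626, 4.137), Q = (-2.626, -4.137). Equal radii place Z and E the same way about B: Z = B + 4.9·n = (22.55, -8.508), E = B − 4.9·n = (17.30, -16.78). Then |GZ| = |Z − G| = 24.10.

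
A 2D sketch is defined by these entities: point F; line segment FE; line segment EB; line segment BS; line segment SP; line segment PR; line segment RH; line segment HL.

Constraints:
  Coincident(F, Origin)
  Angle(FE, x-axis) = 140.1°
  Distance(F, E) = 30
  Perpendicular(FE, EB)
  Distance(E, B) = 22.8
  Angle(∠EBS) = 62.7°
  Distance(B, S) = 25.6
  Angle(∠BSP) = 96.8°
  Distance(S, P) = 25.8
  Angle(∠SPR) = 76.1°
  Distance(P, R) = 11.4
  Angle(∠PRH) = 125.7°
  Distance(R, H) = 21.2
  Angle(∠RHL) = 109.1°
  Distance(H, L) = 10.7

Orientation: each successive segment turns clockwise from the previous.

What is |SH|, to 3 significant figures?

19.2

∠SPR = 76.1° gives PR at 106° from the x-axis; with |PR| = 11.4, R = (-24.0, 11.4). ∠PRH = 125.7° gives RH at 51.4° from the x-axis; with |RH| = 21.2, H = (-10.8, 27.9). Then |SH| = |H − S| = 19.2.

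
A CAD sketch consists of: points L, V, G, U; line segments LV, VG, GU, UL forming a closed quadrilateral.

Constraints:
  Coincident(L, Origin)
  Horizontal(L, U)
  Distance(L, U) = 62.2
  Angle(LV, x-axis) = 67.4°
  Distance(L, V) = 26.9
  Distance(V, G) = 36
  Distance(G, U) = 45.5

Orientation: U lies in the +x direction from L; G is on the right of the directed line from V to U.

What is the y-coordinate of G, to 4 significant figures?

-10.36

Checks: |VG| = 36.00 ✓; |GU| = 45.50 ✓.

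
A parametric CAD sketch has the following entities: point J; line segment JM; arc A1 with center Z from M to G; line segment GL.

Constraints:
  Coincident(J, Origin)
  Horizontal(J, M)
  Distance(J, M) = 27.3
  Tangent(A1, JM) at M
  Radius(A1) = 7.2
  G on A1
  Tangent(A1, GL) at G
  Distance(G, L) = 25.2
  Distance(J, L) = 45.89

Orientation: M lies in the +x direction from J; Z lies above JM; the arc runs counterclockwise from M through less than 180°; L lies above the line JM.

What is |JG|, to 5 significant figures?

35.364

Checks: |ZG| = 7.200 ✓; ∠(ZG, GL) = 90.00° ✓; |GL| = 25.20 ✓; |JL| = 45.89 ✓.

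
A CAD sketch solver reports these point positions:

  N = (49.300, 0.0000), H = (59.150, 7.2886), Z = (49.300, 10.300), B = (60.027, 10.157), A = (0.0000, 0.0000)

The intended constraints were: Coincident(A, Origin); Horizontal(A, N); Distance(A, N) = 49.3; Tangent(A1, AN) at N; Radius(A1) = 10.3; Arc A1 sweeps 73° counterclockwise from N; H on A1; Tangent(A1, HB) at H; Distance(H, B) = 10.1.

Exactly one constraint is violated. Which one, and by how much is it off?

Distance(H, B) = 10.1 — off by 7.10.

A = (0.00, 0.00) ✓; A.y = 0.00, N.y = 0.00 ✓; |AN| = 49.30 ✓; ∠(ZN, NA) = 90.00° ✓; |ZN| = 10.30 ✓; bearing(Z→H) − bearing(Z→N) = 73.00° ✓; |ZH| = 10.30 ✓; ∠(ZH, HB) = 90.00° ✓; |HB| = 2.999 ✗.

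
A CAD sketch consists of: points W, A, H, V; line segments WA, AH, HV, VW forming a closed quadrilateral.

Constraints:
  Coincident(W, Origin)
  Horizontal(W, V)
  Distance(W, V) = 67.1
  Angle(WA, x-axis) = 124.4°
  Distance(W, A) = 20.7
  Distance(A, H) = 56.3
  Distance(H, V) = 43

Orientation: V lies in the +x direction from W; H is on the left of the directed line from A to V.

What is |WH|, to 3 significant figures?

54.3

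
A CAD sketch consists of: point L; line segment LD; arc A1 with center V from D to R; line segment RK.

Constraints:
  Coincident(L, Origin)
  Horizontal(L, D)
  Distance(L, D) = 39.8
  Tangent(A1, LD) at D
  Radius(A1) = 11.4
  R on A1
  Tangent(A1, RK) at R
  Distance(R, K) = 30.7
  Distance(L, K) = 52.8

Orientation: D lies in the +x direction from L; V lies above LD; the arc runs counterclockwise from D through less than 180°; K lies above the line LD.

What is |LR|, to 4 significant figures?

52.24

L is at the origin; LD is horizontal with |LD| = 39.8 and D on the +x side, so D = (39.80, 0.000). Tangency of A1 to LD means the radius VD is perpendicular to LD, so V = D + (0, 11.4) = (39.80, 11.40). Since VR ⟂ RK (tangency), |VK| = √(11.4² + 30.7²) = 32.75 regardless of where R sits on A1. So K lies on both circle(L, 52.8) and circle(V, 32.75); the above-LD intersection is K = (30.80, 42.89). R is the foot of the tangent from K: R = (48.98, 18.15).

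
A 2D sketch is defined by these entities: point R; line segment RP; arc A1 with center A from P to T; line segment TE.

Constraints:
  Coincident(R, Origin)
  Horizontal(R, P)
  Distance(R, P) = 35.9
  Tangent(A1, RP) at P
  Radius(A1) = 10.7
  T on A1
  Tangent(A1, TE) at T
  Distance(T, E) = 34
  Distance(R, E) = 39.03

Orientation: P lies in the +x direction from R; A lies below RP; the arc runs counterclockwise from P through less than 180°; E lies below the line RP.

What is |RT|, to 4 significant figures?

26.91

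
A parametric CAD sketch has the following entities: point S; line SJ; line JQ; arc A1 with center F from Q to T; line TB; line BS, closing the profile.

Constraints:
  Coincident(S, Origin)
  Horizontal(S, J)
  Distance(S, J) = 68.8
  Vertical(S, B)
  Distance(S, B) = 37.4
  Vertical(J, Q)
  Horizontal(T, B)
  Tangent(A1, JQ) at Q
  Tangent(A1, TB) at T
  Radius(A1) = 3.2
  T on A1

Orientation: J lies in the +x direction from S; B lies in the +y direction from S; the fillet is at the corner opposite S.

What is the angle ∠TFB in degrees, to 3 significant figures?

87.2°

The virtual corner opposite S is at (68.8, 37.4). The tangent condition forces FQ to be normal to JQ and since A1 is tangent to TB there, FT ⟂ TB, with radius 3.2, so the center F sits 3.2 in from both sides at F = (65.6, 34.2). That places the tangent points at Q = (68.8, 34.2) on JQ and T = (65.6, 37.4) on TB. Then cos ∠TFB = FT·FB / (|FT||FB|), giving 87.2°.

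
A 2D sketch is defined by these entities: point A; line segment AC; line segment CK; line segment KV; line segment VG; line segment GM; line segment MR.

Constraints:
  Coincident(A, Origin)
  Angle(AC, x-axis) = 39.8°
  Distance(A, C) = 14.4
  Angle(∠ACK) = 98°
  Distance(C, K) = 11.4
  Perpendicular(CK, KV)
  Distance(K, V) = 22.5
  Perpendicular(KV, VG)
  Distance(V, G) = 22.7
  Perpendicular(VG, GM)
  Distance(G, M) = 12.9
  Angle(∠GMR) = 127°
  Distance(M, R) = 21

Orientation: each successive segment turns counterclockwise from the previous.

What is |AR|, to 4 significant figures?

18.84

A is at the origin; AC runs at 39.8° with length 14.4, so C = (11.06, 9.218). ∠ACK = 98.0° gives CK at 121.8° from the x-axis; with |CK| = 11.4, K = (5.056, 18.91). CK is perpendicular to KV, so KV runs at -148.2°; with |KV| = 22.5, V = (-14.07, 7.050). KV is perpendicular to VG, so VG runs at -58.20°; with |VG| = 22.7, G = (-2.105, -12.24). The perpendicularity gives GM at right angles to VG, so GM runs at 31.80°; with |GM| = 12.9, M = (8.859, -5.445). ∠GMR = 127.0° gives MR at 84.80° from the x-axis; with |MR| = 21.0, R = (10.76, 15.47). Then |AR| = |R − A| = 18.84.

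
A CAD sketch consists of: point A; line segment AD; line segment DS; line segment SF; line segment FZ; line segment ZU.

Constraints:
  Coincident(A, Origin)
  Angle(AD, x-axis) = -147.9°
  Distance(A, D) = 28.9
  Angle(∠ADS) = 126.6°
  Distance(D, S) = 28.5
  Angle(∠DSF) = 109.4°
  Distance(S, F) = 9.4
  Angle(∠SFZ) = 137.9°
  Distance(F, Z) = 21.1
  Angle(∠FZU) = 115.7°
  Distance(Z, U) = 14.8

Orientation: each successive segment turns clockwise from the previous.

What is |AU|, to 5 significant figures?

26.595

A is at the origin; AD runs at -147.9° with length 28.9, so D = (-24.482, -15.357). ∠ADS = 126.6° gives DS at 158.70° from the x-axis; with |DS| = 28.5, S = (-51.035, -5.0048). ∠DSF = 109.4° gives SF at 88.100° from the x-axis; with |SF| = 9.4, F = (-50.723, 4.3901). ∠SFZ = 137.9° gives FZ at 46.000° from the x-axis; with |FZ| = 21.1, Z = (-36.066, 19.568). ∠FZU = 115.7° gives ZU at -18.300° from the x-axis; with |ZU| = 14.8, U = (-22.015, 14.921). Then |AU| = |U − A| = 26.595.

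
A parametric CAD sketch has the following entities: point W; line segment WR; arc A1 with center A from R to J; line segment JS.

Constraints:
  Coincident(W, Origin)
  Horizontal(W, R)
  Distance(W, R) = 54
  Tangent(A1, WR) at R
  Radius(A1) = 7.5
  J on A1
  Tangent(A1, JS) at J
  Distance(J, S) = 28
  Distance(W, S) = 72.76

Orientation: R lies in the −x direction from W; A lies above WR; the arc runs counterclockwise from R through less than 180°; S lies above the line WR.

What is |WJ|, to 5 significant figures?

49.294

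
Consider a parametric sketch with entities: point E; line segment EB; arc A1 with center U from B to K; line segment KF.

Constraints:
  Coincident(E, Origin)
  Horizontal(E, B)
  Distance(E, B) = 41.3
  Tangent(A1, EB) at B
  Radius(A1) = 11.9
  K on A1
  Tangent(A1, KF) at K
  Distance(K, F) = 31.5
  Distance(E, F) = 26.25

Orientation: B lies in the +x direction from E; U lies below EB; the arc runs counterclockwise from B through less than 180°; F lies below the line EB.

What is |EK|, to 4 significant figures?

33.44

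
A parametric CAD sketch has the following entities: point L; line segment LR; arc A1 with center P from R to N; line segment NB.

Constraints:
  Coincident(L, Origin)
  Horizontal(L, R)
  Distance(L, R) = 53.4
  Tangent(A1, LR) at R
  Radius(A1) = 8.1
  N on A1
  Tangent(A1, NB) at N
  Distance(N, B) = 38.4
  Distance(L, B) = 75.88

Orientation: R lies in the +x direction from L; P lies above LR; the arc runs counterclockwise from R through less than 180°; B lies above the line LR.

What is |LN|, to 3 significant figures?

62.1

Checks: |PN| = 8.100 ✓; ∠(PN, NB) = 90.00° ✓; |NB| = 38.40 ✓; |LB| = 75.88 ✓.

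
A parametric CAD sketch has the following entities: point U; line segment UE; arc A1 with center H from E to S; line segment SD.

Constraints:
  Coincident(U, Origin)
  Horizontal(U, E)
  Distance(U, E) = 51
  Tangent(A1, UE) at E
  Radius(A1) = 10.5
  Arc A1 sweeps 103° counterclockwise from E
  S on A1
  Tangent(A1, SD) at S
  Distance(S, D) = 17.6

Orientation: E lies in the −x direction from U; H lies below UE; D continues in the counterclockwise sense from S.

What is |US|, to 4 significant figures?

62.57

U is at the origin; U and E share the same y with |UE| = 51.0 and E on the −x side, so E = (-51.00, 0.000). A1 meets UE tangentially, so HE is at right angles to UE, so H = E + (0, -10.5) = (-51.00, -10.50). On A1, E sits at bearing 90° from H; a 103° counterclockwise sweep puts S at bearing 193°, so S = H + 10.5·(cos 193°, sin 193°) = (-61.23, -12.86). Then |US| = |S − U| = 62.57.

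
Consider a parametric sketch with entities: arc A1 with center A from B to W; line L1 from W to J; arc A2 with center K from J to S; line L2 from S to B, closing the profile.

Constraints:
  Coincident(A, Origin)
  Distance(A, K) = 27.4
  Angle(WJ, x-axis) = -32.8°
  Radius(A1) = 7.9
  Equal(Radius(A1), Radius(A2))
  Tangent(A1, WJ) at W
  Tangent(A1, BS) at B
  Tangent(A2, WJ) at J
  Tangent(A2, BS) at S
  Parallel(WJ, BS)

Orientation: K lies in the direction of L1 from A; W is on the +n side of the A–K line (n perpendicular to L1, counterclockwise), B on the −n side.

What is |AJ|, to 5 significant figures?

28.516

The slot axis is L1's direction at -32.8°, so u = (cos -32.8°, sin -32.8°) = (0.84057, -0.54171) and n = (−sin -32.8°, cos -32.8°) = (0.54171, 0.84057). A is at the origin and K lies 27.4 along u from A, so K = 27.4·u = (23.032, -14.843). Tangency of A1 to both parallel lines with radius 7.9 puts W and B at A ± 7.9·n: W = (4.2795, 6.6405), B = (-4.2795, -6.6405). Equal radii place J and S the same way about K: J = K + 7.9·n = (27.311, -8.2023), S = K − 7.9·n = (18.752, -21.483). Then |AJ| = |J − A| = 28.516.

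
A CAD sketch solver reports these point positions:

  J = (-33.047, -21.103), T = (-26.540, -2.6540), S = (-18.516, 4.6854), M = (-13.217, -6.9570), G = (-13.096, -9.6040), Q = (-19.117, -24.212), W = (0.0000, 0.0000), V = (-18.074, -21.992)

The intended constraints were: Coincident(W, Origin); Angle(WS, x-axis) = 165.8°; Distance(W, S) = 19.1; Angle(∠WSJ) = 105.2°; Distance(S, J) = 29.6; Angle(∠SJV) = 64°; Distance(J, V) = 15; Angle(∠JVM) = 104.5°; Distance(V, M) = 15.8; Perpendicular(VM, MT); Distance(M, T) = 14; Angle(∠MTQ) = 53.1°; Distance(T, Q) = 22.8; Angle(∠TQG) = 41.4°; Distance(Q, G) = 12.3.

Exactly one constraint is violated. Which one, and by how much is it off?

Distance(Q, G) = 12.3 — off by 3.50.

W = (0.00, 0.00) ✓; WS at 165.8° ✓; |WS| = 19.10 ✓; ∠WSJ = 105.2° ✓; |SJ| = 29.60 ✓; ∠SJV = 64.00° ✓; |JV| = 15.00 ✓; ∠JVM = 104.5° ✓; |VM| = 15.80 ✓; ∠(VM, MT) = 90.00° ✓; |MT| = 14.00 ✓; ∠MTQ = 53.10° ✓; |TQ| = 22.80 ✓; ∠TQG = 41.40° ✓; |QG| = 15.80 ✗.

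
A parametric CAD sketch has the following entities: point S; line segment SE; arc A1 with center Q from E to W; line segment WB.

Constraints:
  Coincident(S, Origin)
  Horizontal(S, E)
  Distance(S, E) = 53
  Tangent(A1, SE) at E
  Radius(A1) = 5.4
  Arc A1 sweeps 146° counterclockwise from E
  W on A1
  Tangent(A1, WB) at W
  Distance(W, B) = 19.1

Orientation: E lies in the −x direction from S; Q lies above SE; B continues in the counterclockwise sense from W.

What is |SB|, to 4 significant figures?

68.95

S is at the origin; SE is horizontal with |SE| = 53.0 and E on the −x side, so E = (-53.00, 0.000). A1 meets SE tangentially, so QE is at right angles to SE, so Q = E + (0, 5.4) = (-53.00, 5.400). On A1, E sits at bearing -90° from Q; a 146° counterclockwise sweep puts W at bearing 56°, so W = Q + 5.4·(cos 56°, sin 56°) = (-49.98, 9.877). The tangent condition forces QW to be normal to WB, so WB runs along (−sin 56°, cos 56°); with |WB| = 19.1, B = (-65.81, 20.56). Then |SB| = |B − S| = 68.95.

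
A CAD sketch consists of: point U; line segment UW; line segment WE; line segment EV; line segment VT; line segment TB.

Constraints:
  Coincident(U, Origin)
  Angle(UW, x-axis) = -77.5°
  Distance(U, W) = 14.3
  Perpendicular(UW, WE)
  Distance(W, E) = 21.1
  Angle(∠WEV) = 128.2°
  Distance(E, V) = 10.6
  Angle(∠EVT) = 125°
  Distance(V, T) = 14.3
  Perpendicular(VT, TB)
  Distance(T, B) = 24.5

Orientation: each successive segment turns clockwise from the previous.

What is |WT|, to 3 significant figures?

32.2

U is at the origin; UW runs at -77.5° with length 14.3, so W = (3.10, -14.0). UW is perpendicular to WE, so WE runs at -168°; with |WE| = 21.1, E = (-17.5, -18.5). ∠WEV = 128.2° gives EV at 141° from the x-axis; with |EV| = 10.6, V = (-25.7, -11.8). ∠EVT = 125.0° gives VT at 85.7° from the x-axis; with |VT| = 14.3, T = (-24.6, 2.45). Then |WT| = |T − W| = 32.2.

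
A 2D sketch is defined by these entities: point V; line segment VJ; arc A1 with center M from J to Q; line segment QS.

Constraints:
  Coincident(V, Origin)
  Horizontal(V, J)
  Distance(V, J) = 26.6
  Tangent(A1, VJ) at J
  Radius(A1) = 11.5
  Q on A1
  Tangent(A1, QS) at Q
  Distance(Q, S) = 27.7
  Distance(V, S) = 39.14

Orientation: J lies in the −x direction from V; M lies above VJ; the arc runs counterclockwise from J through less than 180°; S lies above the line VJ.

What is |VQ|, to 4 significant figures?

18.18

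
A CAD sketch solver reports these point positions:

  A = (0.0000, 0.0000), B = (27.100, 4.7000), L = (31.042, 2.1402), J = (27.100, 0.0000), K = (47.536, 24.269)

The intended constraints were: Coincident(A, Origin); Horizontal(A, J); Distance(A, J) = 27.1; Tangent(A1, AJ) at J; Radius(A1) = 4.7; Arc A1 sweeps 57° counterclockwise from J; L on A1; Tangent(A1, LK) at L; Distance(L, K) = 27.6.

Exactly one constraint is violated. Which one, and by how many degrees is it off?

Tangent(A1, LK) at L — off by 3.70°.

A = (0.00, 0.00) ✓; A.y = 0.00, J.y = 0.00 ✓; |AJ| = 27.10 ✓; ∠(BJ, JA) = 90.00° ✓; |BJ| = 4.700 ✓; bearing(B→L) − bearing(B→J) = 57.00° ✓; |BL| = 4.700 ✓; ∠(BL, LK) = 93.70° ✗; |LK| = 27.60 ✓.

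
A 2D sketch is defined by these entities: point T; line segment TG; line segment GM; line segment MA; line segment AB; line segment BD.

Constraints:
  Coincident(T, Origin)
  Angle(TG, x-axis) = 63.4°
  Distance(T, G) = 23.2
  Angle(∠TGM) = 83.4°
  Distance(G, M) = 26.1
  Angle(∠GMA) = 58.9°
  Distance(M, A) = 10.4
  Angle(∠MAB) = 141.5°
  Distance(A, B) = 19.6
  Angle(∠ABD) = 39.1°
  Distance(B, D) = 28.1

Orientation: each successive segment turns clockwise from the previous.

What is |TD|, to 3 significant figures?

34.5

∠MAB = 141.5° gives AB at 167° from the x-axis; with |AB| = 19.6, B = (3.74, 6.29). ∠ABD = 39.1° gives BD at 26.3° from the x-axis; with |BD| = 28.1, D = (28.9, 18.7). Then |TD| = |D − T| = 34.5.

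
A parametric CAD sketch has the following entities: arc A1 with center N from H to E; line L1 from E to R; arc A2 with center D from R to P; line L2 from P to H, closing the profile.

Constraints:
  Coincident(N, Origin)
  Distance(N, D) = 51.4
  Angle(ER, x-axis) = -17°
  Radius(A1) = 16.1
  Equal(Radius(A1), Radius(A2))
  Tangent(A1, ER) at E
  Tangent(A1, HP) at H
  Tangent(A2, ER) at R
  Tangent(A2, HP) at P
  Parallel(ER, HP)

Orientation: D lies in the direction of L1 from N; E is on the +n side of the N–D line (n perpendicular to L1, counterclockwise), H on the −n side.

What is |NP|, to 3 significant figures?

53.9

The slot axis is L1's direction at -17.0°, so u = (cos -17.0°, sin -17.0°) = (0.956, -0.292) and n = (−sin -17.0°, cos -17.0°) = (0.292, 0.956). N is at the origin and D lies 51.4 along u from N, so D = 51.4·u = (49.2, -15.0). Tangency of A1 to both parallel lines with radius 16.1 puts E and H at N ± 16.1·n: E = (4.71, 15.4), H = (-4.71, -15.4). Equal radii place R and P the same way about D: R = D + 16.1·n = (53.9, 0.369), P = D − 16.1·n = (44.4, -30.4). Then |NP| = |P − N| = 53.9.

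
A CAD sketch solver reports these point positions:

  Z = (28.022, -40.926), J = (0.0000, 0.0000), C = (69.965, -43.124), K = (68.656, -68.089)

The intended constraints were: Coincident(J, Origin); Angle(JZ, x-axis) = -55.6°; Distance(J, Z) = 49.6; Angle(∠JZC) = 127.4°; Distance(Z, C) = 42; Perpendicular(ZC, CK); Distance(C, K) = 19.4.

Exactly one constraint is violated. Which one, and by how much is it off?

Distance(C, K) = 19.4 — off by 5.60.

J = (0.00, 0.00) ✓; JZ at -55.60° ✓; |JZ| = 49.60 ✓; ∠JZC = 127.4° ✓; |ZC| = 42.00 ✓; ∠(ZC, CK) = 90.00° ✓; |CK| = 25.00 ✗.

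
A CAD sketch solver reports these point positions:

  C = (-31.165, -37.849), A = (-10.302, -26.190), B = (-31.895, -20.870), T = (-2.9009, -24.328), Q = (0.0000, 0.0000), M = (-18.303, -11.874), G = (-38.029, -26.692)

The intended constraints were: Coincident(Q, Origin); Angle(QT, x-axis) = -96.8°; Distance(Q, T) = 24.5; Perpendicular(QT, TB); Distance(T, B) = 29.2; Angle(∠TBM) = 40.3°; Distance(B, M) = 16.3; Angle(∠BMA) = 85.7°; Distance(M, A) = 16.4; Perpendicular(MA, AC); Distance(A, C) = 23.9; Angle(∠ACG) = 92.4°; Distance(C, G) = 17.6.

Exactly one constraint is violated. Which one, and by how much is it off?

Distance(C, G) = 17.6 — off by 4.50.

Q = (0.00, 0.00) ✓; QT at -96.80° ✓; |QT| = 24.50 ✓; ∠(QT, TB) = 90.00° ✓; |TB| = 29.20 ✓; ∠TBM = 40.30° ✓; |BM| = 16.30 ✓; ∠BMA = 85.70° ✓; |MA| = 16.40 ✓; ∠(MA, AC) = 90.00° ✓; |AC| = 23.90 ✓; ∠ACG = 92.40° ✓; |CG| = 13.10 ✗.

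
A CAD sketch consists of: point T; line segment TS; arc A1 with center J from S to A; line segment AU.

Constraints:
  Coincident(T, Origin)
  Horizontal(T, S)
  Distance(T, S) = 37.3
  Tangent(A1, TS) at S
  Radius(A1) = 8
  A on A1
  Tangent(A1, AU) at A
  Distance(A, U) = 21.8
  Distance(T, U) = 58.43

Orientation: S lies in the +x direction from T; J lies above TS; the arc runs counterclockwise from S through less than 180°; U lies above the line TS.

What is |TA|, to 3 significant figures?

45.1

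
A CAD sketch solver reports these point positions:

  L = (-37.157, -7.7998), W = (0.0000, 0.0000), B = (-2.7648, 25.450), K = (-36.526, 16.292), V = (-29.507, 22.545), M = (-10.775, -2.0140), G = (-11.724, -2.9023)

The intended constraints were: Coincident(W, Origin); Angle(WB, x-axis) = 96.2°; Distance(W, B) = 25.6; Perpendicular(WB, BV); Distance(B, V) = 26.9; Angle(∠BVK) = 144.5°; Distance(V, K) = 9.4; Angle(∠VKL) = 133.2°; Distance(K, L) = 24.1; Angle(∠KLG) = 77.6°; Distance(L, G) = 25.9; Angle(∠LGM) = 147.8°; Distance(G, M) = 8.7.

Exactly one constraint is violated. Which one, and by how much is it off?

Distance(G, M) = 8.7 — off by 7.40.

W = (0.00, 0.00) ✓; WB at 96.20° ✓; |WB| = 25.60 ✓; ∠(WB, BV) = 90.00° ✓; |BV| = 26.90 ✓; ∠BVK = 144.5° ✓; |VK| = 9.400 ✓; ∠VKL = 133.2° ✓; |KL| = 24.10 ✓; ∠KLG = 77.60° ✓; |LG| = 25.90 ✓; ∠LGM = 147.8° ✓; |GM| = 1.300 ✗.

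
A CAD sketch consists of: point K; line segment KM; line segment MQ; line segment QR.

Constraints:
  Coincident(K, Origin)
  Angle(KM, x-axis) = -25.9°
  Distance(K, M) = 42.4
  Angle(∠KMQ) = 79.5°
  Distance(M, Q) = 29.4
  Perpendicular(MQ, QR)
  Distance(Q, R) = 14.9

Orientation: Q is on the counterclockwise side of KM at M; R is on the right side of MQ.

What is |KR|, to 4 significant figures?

60.60

∠KMQ = 79.5°, so MQ runs at -25.9° + (180° − 79.5°) = 74.60° from the x-axis; with |MQ| = 29.4, Q = M + 29.4·(cos 74.60°, sin 74.60°) = (45.95, 9.824). MQ ⟂ QR; with |QR| = 14.9 on the right of MQ, R = Q + 14.9·(0.9641, -0.2656) = (60.31, 5.867). Then |KR| = |R − K| = 60.60.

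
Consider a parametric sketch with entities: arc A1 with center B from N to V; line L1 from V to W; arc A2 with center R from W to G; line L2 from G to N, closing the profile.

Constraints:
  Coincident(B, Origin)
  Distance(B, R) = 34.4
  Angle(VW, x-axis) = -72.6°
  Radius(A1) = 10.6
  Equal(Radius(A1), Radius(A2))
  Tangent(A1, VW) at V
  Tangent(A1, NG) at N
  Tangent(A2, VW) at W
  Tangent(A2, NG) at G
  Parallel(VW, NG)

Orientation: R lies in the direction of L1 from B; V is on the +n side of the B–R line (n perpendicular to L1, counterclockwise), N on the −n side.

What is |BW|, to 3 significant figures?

36.0

The slot axis is L1's direction at -72.6°, so u = (cos -72.6°, sin -72.6°) = (0.299, -0.954) and n = (−sin -72.6°, cos -72.6°) = (0.954, 0.299). B is at the origin and R lies 34.4 along u from B, so R = 34.4·u = (10.3, -32.8). Tangency of A1 to both parallel lines with radius 10.6 puts V and N at B ± 10.6·n: V = (10.1, 3.17), N = (-10.1, -3.17). Equal radii place W and G the same way about R: W = R + 10.6·n = (20.4, -29.7), G = R − 10.6·n = (0.172, -36.0). Then |BW| = |W − B| = 36.0.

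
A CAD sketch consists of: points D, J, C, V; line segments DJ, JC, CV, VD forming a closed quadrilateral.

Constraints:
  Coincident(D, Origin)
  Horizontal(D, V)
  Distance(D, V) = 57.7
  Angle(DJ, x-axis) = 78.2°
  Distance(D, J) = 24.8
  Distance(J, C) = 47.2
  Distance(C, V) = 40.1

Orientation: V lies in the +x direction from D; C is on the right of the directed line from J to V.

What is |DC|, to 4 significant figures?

29.92

Checks: D = (0.00, 0.00) ✓; |JC| = 47.20 ✓; |CV| = 40.10 ✓.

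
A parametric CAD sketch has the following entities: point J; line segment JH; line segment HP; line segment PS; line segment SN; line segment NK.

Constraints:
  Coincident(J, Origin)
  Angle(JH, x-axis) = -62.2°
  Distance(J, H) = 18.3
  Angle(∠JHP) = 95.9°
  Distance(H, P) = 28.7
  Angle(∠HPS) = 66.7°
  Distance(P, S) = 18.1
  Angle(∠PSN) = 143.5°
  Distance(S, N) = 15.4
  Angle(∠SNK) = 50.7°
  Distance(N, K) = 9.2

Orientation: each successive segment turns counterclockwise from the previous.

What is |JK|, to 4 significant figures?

11.93

J is at the origin; JH runs at -62.2° with length 18.3, so H = (8.535, -16.19). ∠JHP = 95.9° gives HP at 21.90° from the x-axis; with |HP| = 28.7, P = (35.16, -5.483). ∠HPS = 66.7° gives PS at 135.2° from the x-axis; with |PS| = 18.1, S = (22.32, 7.271). ∠PSN = 143.5° gives SN at 171.7° from the x-axis; with |SN| = 15.4, N = (7.082, 9.494). ∠SNK = 50.7° gives NK at -59.00° from the x-axis; with |NK| = 9.2, K = (11.82, 1.608). Then |JK| = |K − J| = 11.93.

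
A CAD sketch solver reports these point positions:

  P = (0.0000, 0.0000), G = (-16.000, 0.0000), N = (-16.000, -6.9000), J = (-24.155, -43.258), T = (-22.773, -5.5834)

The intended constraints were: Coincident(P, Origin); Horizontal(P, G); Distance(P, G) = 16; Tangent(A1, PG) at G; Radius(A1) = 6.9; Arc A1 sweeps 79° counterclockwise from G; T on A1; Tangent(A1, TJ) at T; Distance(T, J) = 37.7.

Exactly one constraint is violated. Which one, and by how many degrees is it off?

Tangent(A1, TJ) at T — off by 8.90°.

P = (0.00, 0.00) ✓; P.y = 0.00, G.y = 0.00 ✓; |PG| = 16.00 ✓; ∠(NG, GP) = 90.00° ✓; |NG| = 6.900 ✓; bearing(N→T) − bearing(N→G) = 79.00° ✓; |NT| = 6.900 ✓; ∠(NT, TJ) = 81.10° ✗; |TJ| = 37.70 ✓.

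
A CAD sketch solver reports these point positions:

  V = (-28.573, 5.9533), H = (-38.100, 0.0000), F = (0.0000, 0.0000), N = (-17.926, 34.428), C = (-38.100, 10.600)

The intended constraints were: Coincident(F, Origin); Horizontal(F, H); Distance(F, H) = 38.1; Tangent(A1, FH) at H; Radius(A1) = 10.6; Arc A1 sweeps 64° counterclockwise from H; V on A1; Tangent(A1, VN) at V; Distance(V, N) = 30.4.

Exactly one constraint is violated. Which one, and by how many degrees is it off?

Tangent(A1, VN) at V — off by 5.50°.

F = (0.00, 0.00) ✓; F.y = 0.00, H.y = 0.00 ✓; |FH| = 38.10 ✓; ∠(CH, HF) = 90.00° ✓; |CH| = 10.60 ✓; bearing(C→V) − bearing(C→H) = 64.00° ✓; |CV| = 10.60 ✓; ∠(CV, VN) = 84.50° ✗; |VN| = 30.40 ✓.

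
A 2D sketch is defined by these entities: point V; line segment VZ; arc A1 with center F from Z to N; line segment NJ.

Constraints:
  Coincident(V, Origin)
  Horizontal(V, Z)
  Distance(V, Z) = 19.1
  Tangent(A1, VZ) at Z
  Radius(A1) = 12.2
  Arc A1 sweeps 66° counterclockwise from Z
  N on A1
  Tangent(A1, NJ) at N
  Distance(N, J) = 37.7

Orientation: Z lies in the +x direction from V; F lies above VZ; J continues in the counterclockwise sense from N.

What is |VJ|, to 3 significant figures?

61.8

V is at the origin; V and Z share the same y with |VZ| = 19.1 and Z on the +x side, so Z = (19.1, 0.00). Since A1 is tangent to VZ there, FZ ⟂ VZ, so F = Z + (0, 12.2) = (19.1, 12.2). On A1, Z sits at bearing -90° from F; a 66° counterclockwise sweep puts N at bearing -24°, so N = F + 12.2·(cos -24°, sin -24°) = (30.2, 7.24). The tangent condition forces FN to be normal to NJ, so NJ runs along (−sin -24°, cos -24°); with |NJ| = 37.7, J = (45.6, 41.7). Then |VJ| = |J − V| = 61.8.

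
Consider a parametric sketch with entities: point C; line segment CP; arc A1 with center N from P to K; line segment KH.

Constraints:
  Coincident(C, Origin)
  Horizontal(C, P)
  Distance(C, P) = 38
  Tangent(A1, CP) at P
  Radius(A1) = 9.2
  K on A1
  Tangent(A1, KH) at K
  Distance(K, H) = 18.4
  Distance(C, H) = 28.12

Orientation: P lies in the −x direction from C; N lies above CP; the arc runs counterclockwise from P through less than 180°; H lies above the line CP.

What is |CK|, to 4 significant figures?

30.59

Checks: C.y = 0.00, P.y = 0.00 ✓; |NK| = 9.200 ✓; ∠(NK, KH) = 90.00° ✓; |KH| = 18.40 ✓; |CH| = 28.12 ✓.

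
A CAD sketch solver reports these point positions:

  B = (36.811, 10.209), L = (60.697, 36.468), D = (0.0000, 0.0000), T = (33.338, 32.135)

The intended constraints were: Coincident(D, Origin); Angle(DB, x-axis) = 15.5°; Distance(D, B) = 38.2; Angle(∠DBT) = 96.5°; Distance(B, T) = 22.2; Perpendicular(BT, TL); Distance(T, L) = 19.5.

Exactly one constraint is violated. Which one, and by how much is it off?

Distance(T, L) = 19.5 — off by 8.20.

D = (0.00, 0.00) ✓; DB at 15.50° ✓; |DB| = 38.20 ✓; ∠DBT = 96.50° ✓; |BT| = 22.20 ✓; ∠(BT, TL) = 90.00° ✓; |TL| = 27.70 ✗.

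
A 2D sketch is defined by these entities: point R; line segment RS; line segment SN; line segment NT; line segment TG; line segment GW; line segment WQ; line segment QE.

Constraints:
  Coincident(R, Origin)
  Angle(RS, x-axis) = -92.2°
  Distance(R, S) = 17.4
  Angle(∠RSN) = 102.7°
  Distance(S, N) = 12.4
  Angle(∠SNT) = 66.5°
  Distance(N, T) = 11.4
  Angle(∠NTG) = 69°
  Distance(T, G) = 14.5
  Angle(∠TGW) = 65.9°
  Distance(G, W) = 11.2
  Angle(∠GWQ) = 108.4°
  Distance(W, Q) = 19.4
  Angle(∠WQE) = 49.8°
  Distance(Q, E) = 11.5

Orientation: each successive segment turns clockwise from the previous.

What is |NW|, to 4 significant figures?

5.856

R is at the origin; RS runs at -92.2° with length 17.4, so S = (-0.6679, -17.39). ∠RSN = 102.7° gives SN at -169.5° from the x-axis; with |SN| = 12.4, N = (-12.86, -19.65). ∠SNT = 66.5° gives NT at 77.00° from the x-axis; with |NT| = 11.4, T = (-10.30, -8.539). ∠NTG = 69.0° gives TG at -34.00° from the x-axis; with |TG| = 14.5, G = (1.725, -16.65). ∠TGW = 65.9° gives GW at -148.1° from the x-axis; with |GW| = 11.2, W = (-7.783, -22.57). Then |NW| = |W − N| = 5.856.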